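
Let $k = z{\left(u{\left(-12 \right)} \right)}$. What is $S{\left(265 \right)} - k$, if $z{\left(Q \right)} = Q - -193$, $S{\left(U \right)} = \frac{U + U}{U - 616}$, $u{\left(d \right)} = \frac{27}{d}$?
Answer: $- \frac{269933}{1404} \approx -192.26$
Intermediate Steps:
$S{\left(U \right)} = \frac{2 U}{-616 + U}$
$z{\left(Q \right)} = 193 + Q$ ($z{\left(Q \right)} = Q + 193 = 193 + Q$)
$k = \frac{763}{4}$ ($k = 193 + \frac{27}{-12} = 193 + 27 \left(- \frac{1}{12}\right) = 193 - \frac{9}{4} = \frac{763}{4} \approx 190.75$)
$S{\left(265 \right)} - k = 2 \cdot 265 \frac{1}{-616 + 265} - \frac{763}{4} = 2 \cdot 265 \frac{1}{-351} - \frac{763}{4} = 2 \cdot 265 \left(- \frac{1}{351}\right) - \frac{763}{4} = - \frac{530}{351} - \frac{763}{4} = - \frac{269933}{1404}$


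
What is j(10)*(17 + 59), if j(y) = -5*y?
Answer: -3800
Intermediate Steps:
j(10)*(17 + 59) = (-5*10)*(17 + 59) = -50*76 = -3800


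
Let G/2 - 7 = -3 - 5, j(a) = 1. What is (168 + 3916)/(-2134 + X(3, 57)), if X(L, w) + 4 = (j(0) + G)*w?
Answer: -4084/2195 ≈ -1.8606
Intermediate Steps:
G = -2 (G = 14 + 2*(-3 - 5) = 14 + 2*(-8) = 14 - 16 = -2)
X(L, w) = -4 - w (X(L, w) = -4 + (1 - 2)*w = -4 - w)
(168 + 3916)/(-2134 + X(3, 57)) = (168 + 3916)/(-2134 + (-4 - 1*57)) = 4084/(-2134 + (-4 - 57)) = 4084/(-2134 - 61) = 4084/(-2195) = 4084*(-1/2195) = -4084/2195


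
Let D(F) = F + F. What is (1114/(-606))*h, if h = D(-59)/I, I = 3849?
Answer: 65726/1166247 ≈ 0.056357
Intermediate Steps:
D(F) = 2*F
h = -118/3849 (h = (2*(-59))/3849 = -118*1/3849 = -118/3849 ≈ -0.030657)
(1114/(-606))*h = (1114/(-606))*(-118/3849) = (1114*(-1/606))*(-118/3849) = -557/303*(-118/3849) = 65726/1166247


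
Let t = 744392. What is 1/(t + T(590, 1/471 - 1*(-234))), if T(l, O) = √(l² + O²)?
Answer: 165136665672/122926323462713099 - 2355*√3574807933/122926323462713099 ≈ 1.3422e-6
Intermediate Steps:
T(l, O) = √(O² + l²)
1/(t + T(590, 1/471 - 1*(-234))) = 1/(744392 + √((1/471 - 1*(-234))² + 590²)) = 1/(744392 + √((1/471 + 234)² + 348100)) = 1/(744392 + √((110215/471)² + 348100)) = 1/(744392 + √(12147346225/221841 + 348100)) = 1/(744392 + √(89370198325/221841)) = 1/(744392 + 5*√3574807933/471)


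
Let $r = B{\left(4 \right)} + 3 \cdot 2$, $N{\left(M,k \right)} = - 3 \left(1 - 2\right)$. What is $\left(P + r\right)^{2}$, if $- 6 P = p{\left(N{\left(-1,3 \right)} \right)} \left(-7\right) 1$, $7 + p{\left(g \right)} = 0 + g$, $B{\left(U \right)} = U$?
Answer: $\frac{256}{9} \approx 28.444$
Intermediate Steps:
$N{\left(M,k \right)} = 3$ ($N{\left(M,k \right)} = \left(-3\right) \left(-1\right) = 3$)
$p{\left(g \right)} = -7 + g$ ($p{\left(g \right)} = -7 + \left(0 + g\right) = -7 + g$)
$r = 10$ ($r = 4 + 3 \cdot 2 = 4 + 6 = 10$)
$P = - \frac{14}{3}$ ($P = - \frac{\left(-7 + 3\right) \left(-7\right) 1}{6} = - \frac{\left(-4\right) \left(-7\right) 1}{6} = - \frac{28 \cdot 1}{6} = \left(- \frac{1}{6}\right) 28 = - \frac{14}{3} \approx -4.6667$)
$\left(P + r\right)^{2} = \left(- \frac{14}{3} + 10\right)^{2} = \left(\frac{16}{3}\right)^{2} = \frac{256}{9}$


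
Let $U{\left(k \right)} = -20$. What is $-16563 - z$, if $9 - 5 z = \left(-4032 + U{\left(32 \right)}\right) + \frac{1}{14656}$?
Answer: $- \frac{254650931}{14656} \approx -17375.0$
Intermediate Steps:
$z = \frac{11903603}{14656}$ ($z = \frac{9}{5} - \frac{\left(-4032 - 20\right) + \frac{1}{14656}}{5} = \frac{9}{5} - \frac{-4052 + \frac{1}{14656}}{5} = \frac{9}{5} - - \frac{59386111}{73280} = \frac{9}{5} + \frac{59386111}{73280} = \frac{11903603}{14656} \approx 812.2$)
$-16563 - z = -16563 - \frac{11903603}{14656} = - \frac{254650931}{14656}$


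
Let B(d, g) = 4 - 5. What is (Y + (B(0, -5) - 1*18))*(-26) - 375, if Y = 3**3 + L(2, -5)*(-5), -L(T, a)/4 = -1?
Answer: -63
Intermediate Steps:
L(T, a) = 4 (L(T, a) = -4*(-1) = 4)
B(d, g) = -1
Y = 7 (Y = 3**3 + 4*(-5) = 27 - 20 = 7)
(Y + (B(0, -5) - 1*18))*(-26) - 375 = (7 + (-1 - 1*18))*(-26) - 375 = (7 + (-1 - 18))*(-26) - 375 = (7 - 19)*(-26) - 375 = -12*(-26) - 375 = 312 - 375 = -63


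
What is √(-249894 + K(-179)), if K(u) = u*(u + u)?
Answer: 2*I*√46453 ≈ 431.06*I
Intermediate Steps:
K(u) = 2*u² (K(u) = u*(2*u) = 2*u²)
√(-249894 + K(-179)) = √(-249894 + 2*(-179)²) = √(-249894 + 2*32041) = √(-249894 + 64082) = √(-185812) = 2*I*√46453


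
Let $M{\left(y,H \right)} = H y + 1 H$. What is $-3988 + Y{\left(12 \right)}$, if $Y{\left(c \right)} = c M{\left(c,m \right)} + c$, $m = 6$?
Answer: $-3040$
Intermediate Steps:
$M{\left(y,H \right)} = H + H y$ ($M{\left(y,H \right)} = H y + H = H + H y$)
$Y{\left(c \right)} = c + c \left(6 + 6 c\right)$ ($Y{\left(c \right)} = c 6 \left(1 + c\right) + c = c \left(6 + 6 c\right) + c = c + c \left(6 + 6 c\right)$)
$-3988 + Y{\left(12 \right)} = -3988 + 12 \left(7 + 6 \cdot 12\right) = -3988 + 12 \left(7 + 72\right) = -3988 + 12 \cdot 79 = -3988 + 948 = -3040$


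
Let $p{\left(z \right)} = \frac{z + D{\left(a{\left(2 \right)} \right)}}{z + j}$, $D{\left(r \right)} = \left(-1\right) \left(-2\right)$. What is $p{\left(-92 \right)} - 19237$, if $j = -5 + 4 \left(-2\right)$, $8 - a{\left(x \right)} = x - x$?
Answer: $- \frac{134653}{7} \approx -19236.0$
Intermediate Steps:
$a{\left(x \right)} = 8$ ($a{\left(x \right)} = 8 - \left(x - x\right) = 8 - 0 = 8 + 0 = 8$)
$D{\left(r \right)} = 2$
$j = -13$ ($j = -5 - 8 = -13$)
$p{\left(z \right)} = \frac{2 + z}{-13 + z}$ ($p{\left(z \right)} = \frac{z + 2}{z - 13} = \frac{2 + z}{-13 + z}$)
$p{\left(-92 \right)} - 19237 = \frac{2 - 92}{-13 - 92} - 19237 = \frac{1}{-105} \left(-90\right) - 19237 = \left(- \frac{1}{105}\right) \left(-90\right) - 19237 = \frac{6}{7} - 19237 = - \frac{134653}{7}$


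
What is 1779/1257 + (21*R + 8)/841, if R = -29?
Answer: 246894/352379 ≈ 0.70065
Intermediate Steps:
1779/1257 + (21*R + 8)/841 = 1779/1257 + (21*(-29) + 8)/841 = 1779*(1/1257) + (-609 + 8)*(1/841) = 593/419 - 601*1/841 = 593/419 - 601/841 = 246894/352379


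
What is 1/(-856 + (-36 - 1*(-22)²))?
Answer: -1/1376 ≈ -0.00072674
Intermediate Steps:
1/(-856 + (-36 - 1*(-22)²)) = 1/(-856 + (-36 - 1*484)) = 1/(-856 + (-36 - 484)) = 1/(-856 - 520) = 1/(-1376) = -1/1376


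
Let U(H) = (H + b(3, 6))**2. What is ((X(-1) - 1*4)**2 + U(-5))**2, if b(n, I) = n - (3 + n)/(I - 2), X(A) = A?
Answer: 22201/16 ≈ 1387.6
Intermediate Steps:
b(n, I) = n - (3 + n)/(-2 + I)
U(H) = (3/2 + H)**2 (U(H) = (H + (-3 - 3*3 + 6*3)/(-2 + 6))**2 = (H + (-3 - 9 + 18)/4)**2 = (H + (1/4)*6)**2 = (H + 3/2)**2 = (3/2 + H)**2)
((X(-1) - 1*4)**2 + U(-5))**2 = ((-1 - 1*4)**2 + (3 + 2*(-5))**2/4)**2 = ((-1 - 4)**2 + (3 - 10)**2/4)**2 = ((-5)**2 + (1/4)*(-7)**2)**2 = (25 + (1/4)*49)**2 = (25 + 49/4)**2 = (149/4)**2 = 22201/16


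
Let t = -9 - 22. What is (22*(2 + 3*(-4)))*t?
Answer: 6820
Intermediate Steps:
t = -31
(22*(2 + 3*(-4)))*t = (22*(2 + 3*(-4)))*(-31) = (22*(2 - 12))*(-31) = (22*(-10))*(-31) = -220*(-31) = 6820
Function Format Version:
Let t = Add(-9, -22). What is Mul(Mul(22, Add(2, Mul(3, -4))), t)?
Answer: 6820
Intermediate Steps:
t = -31
Mul(Mul(22, Add(2, Mul(3, -4))), t) = Mul(Mul(22, Add(2, Mul(3, -4))), -31) = Mul(Mul(22, Add(2, -12)), -31) = Mul(Mul(22, -10), -31) = Mul(-220, -31) = 6820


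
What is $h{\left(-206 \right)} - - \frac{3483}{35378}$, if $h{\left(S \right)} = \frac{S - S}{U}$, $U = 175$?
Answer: $\frac{3483}{35378} \approx 0.098451$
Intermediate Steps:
$h{\left(S \right)} = 0$ ($h{\left(S \right)} = \frac{S - S}{175} = 0 \cdot \frac{1}{175} = 0$)
$h{\left(-206 \right)} - - \frac{3483}{35378} = 0 - - \frac{3483}{35378} = 0 + \frac{3483}{35378} = \frac{3483}{35378}$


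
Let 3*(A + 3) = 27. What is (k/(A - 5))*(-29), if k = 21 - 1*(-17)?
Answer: -1102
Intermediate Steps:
A = 6 (A = -3 + (⅓)*27 = -3 + 9 = 6)
k = 38 (k = 21 + 17 = 38)
(k/(A - 5))*(-29) = (38/(6 - 5))*(-29) = (38/1)*(-29) = (38*1)*(-29) = 38*(-29) = -1102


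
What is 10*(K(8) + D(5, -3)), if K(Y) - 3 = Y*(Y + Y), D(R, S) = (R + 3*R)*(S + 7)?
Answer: 2110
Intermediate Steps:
D(R, S) = 4*R*(7 + S) (D(R, S) = (4*R)*(7 + S) = 4*R*(7 + S))
K(Y) = 3 + 2*Y**2 (K(Y) = 3 + Y*(Y + Y) = 3 + Y*(2*Y) = 3 + 2*Y**2)
10*(K(8) + D(5, -3)) = 10*((3 + 2*8**2) + 4*5*(7 - 3)) = 10*((3 + 2*64) + 4*5*4) = 10*((3 + 128) + 80) = 10*(131 + 80) = 10*211 = 2110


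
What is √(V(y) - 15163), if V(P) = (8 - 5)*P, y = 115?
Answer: I*√14818 ≈ 121.73*I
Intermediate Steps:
V(P) = 3*P
√(V(y) - 15163) = √(3*115 - 15163) = √(345 - 15163) = √(-14818) = I*√14818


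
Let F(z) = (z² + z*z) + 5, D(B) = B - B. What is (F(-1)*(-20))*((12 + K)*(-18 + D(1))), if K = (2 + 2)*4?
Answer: 70560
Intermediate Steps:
D(B) = 0
K = 16 (K = 4*4 = 16)
F(z) = 5 + 2*z² (F(z) = (z² + z²) + 5 = 2*z² + 5 = 5 + 2*z²)
(F(-1)*(-20))*((12 + K)*(-18 + D(1))) = ((5 + 2*(-1)²)*(-20))*((12 + 16)*(-18 + 0)) = ((5 + 2*1)*(-20))*(28*(-18)) = ((5 + 2)*(-20))*(-504) = (7*(-20))*(-504) = -140*(-504) = 70560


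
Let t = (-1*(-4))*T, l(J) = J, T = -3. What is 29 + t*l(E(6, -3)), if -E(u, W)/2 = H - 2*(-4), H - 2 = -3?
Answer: 197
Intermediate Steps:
H = -1 (H = 2 - 3 = -1)
E(u, W) = -14 (E(u, W) = -2*(-1 - 2*(-4)) = -2*(-1 + 8) = -2*7 = -14)
t = -12 (t = -1*(-4)*(-3) = 4*(-3) = -12)
29 + t*l(E(6, -3)) = 29 - 12*(-14) = 29 + 168 = 197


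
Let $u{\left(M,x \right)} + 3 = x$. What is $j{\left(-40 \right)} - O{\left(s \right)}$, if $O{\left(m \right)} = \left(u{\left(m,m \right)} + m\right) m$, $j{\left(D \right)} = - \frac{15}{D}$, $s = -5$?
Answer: $- \frac{517}{8} \approx -64.625$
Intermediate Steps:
$u{\left(M,x \right)} = -3 + x$
$O{\left(m \right)} = m \left(-3 + 2 m\right)$ ($O{\left(m \right)} = \left(\left(-3 + m\right) + m\right) m = \left(-3 + 2 m\right) m = m \left(-3 + 2 m\right)$)
$j{\left(-40 \right)} - O{\left(s \right)} = - \frac{15}{-40} - - 5 \left(-3 + 2 \left(-5\right)\right) = \left(-15\right) \left(- \frac{1}{40}\right) - - 5 \left(-3 - 10\right) = \frac{3}{8} - \left(-5\right) \left(-13\right) = \frac{3}{8} - 65 = - \frac{517}{8}$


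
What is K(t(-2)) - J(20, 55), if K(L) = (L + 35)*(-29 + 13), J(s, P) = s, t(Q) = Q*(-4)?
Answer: -708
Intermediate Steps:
t(Q) = -4*Q
K(L) = -560 - 16*L (K(L) = (35 + L)*(-16) = -560 - 16*L)
K(t(-2)) - J(20, 55) = (-560 - (-64)*(-2)) - 1*20 = (-560 - 16*8) - 20 = (-560 - 128) - 20 = -688 - 20 = -708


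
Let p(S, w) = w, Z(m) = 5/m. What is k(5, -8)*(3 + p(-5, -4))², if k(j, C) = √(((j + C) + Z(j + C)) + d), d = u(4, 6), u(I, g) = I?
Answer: I*√6/3 ≈ 0.8165*I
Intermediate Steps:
d = 4
k(j, C) = √(4 + C + j + 5/(C + j)) (k(j, C) = √(((j + C) + 5/(j + C)) + 4) = √(((C + j) + 5/(C + j)) + 4) = √((C + j + 5/(C + j)) + 4) = √(4 + C + j + 5/(C + j)))
k(5, -8)*(3 + p(-5, -4))² = √((5 + (-8 + 5)*(4 - 8 + 5))/(-8 + 5))*(3 - 4)² = √((5 - 3*1)/(-3))*(-1)² = √(-(5 - 3)/3)*1 = √(-⅓*2)*1 = √(-⅔)*1 = (I*√6/3)*1 = I*√6/3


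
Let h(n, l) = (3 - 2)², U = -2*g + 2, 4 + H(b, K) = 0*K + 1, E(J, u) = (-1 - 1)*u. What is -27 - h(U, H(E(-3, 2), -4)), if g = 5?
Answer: -28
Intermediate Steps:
E(J, u) = -2*u
H(b, K) = -3 (H(b, K) = -4 + (0*K + 1) = -4 + (0 + 1) = -4 + 1 = -3)
U = -8 (U = -2*5 + 2 = -10 + 2 = -8)
h(n, l) = 1 (h(n, l) = 1² = 1)
-27 - h(U, H(E(-3, 2), -4)) = -27 - 1*1 = -27 - 1 = -28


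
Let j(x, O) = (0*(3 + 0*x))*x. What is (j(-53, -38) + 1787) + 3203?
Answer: 4990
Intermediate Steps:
j(x, O) = 0 (j(x, O) = (0*(3 + 0))*x = (0*3)*x = 0*x = 0)
(j(-53, -38) + 1787) + 3203 = (0 + 1787) + 3203 = 1787 + 3203 = 4990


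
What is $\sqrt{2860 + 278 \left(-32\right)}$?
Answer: $2 i \sqrt{1509} \approx 77.692 i$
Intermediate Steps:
$\sqrt{2860 + 278 \left(-32\right)} = \sqrt{2860 - 8896} = \sqrt{-6036} = 2 i \sqrt{1509}$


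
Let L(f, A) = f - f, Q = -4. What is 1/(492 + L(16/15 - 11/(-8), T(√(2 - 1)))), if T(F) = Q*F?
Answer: 1/492 ≈ 0.0020325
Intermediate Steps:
T(F) = -4*F
L(f, A) = 0
1/(492 + L(16/15 - 11/(-8), T(√(2 - 1)))) = 1/(492 + 0) = 1/492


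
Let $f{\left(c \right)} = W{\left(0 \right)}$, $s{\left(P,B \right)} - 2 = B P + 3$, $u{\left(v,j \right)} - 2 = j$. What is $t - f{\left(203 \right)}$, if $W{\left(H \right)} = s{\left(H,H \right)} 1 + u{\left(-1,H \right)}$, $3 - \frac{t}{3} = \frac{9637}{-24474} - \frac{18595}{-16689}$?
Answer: $- \frac{7321471}{45382954} \approx -0.16133$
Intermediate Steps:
$t = \frac{310359207}{45382954}$ ($t = 9 - 3 \left(\frac{9637}{-24474} - \frac{18595}{-16689}\right) = 9 - 3 \left(9637 \left(- \frac{1}{24474}\right) - - \frac{18595}{16689}\right) = 9 - 3 \left(- \frac{9637}{24474} + \frac{18595}{16689}\right) = 9 - \frac{98087379}{45382954} = \frac{310359207}{45382954} \approx 6.8387$)
$u{\left(v,j \right)} = 2 + j$
$s{\left(P,B \right)} = 5 + B P$ ($s{\left(P,B \right)} = 2 + \left(B P + 3\right) = 2 + \left(3 + B P\right) = 5 + B P$)
$W{\left(H \right)} = 7 + H + H^{2}$ ($W{\left(H \right)} = \left(5 + H H\right) 1 + \left(2 + H\right) = \left(5 + H^{2}\right) 1 + \left(2 + H\right) = \left(5 + H^{2}\right) + \left(2 + H\right) = 7 + H + H^{2}$)
$f{\left(c \right)} = 7$ ($f{\left(c \right)} = 7 + 0 + 0^{2} = 7 + 0 + 0 = 7$)
$t - f{\left(203 \right)} = \frac{310359207}{45382954} - 7 = - \frac{7321471}{45382954}$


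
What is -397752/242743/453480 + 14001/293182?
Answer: 3777207853747/79101003475310 ≈ 0.047752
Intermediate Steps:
-397752/242743/453480 + 14001/293182 = -397752*1/242743*(1/453480) + 14001*(1/293182) = -397752/242743*1/453480 + 14001/293182 = -16573/4586628985 + 14001/293182 = 3777207853747/79101003475310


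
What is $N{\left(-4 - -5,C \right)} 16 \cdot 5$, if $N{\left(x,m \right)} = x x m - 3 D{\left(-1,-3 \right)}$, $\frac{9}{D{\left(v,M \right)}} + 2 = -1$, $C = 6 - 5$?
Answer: $800$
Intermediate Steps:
$C = 1$
$D{\left(v,M \right)} = -3$ ($D{\left(v,M \right)} = \frac{9}{-2 - 1} = \frac{9}{-3} = 9 \left(- \frac{1}{3}\right) = -3$)
$N{\left(x,m \right)} = 9 + m x^{2}$ ($N{\left(x,m \right)} = x x m - -9 = x^{2} m + 9 = m x^{2} + 9 = 9 + m x^{2}$)
$N{\left(-4 - -5,C \right)} 16 \cdot 5 = \left(9 + 1 \left(-4 - -5\right)^{2}\right) 16 \cdot 5 = \left(9 + 1 \left(-4 + 5\right)^{2}\right) 16 \cdot 5 = \left(9 + 1 \cdot 1^{2}\right) 16 \cdot 5 = \left(9 + 1 \cdot 1\right) 16 \cdot 5 = \left(9 + 1\right) 16 \cdot 5 = 10 \cdot 16 \cdot 5 = 160 \cdot 5 = 800$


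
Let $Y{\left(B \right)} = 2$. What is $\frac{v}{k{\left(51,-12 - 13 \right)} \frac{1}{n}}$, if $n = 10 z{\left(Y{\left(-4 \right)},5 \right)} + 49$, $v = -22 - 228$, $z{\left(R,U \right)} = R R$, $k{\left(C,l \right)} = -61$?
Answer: $\frac{22250}{61} \approx 364.75$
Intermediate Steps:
$z{\left(R,U \right)} = R^{2}$
$v = -250$ ($v = -22 - 228 = -250$)
$n = 89$ ($n = 10 \cdot 2^{2} + 49 = 10 \cdot 4 + 49 = 40 + 49 = 89$)
$\frac{v}{k{\left(51,-12 - 13 \right)} \frac{1}{n}} = - \frac{250}{\left(-61\right) \frac{1}{89}} = - \frac{250}{- \frac{61}{89}} = \left(-250\right) \left(- \frac{89}{61}\right) = \frac{22250}{61}$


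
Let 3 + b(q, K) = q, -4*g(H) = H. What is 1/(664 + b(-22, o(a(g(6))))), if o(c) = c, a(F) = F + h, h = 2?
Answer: 1/639 ≈ 0.0015649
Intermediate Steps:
g(H) = -H/4
a(F) = 2 + F (a(F) = F + 2 = 2 + F)
b(q, K) = -3 + q
1/(664 + b(-22, o(a(g(6))))) = 1/(664 + (-3 - 22)) = 1/(664 - 25) = 1/639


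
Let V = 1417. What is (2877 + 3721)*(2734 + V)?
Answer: 27388298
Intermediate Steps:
(2877 + 3721)*(2734 + V) = (2877 + 3721)*(2734 + 1417) = 6598*4151 = 27388298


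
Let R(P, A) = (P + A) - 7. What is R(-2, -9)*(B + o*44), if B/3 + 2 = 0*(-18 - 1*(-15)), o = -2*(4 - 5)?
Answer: -1476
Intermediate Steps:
o = 2 (o = -2*(-1) = 2)
R(P, A) = -7 + A + P (R(P, A) = (A + P) - 7 = -7 + A + P)
B = -6 (B = -6 + 3*(0*(-18 - 1*(-15))) = -6 + 3*(0*(-18 + 15)) = -6 + 3*(0*(-3)) = -6 + 3*0 = -6 + 0 = -6)
R(-2, -9)*(B + o*44) = (-7 - 9 - 2)*(-6 + 2*44) = -18*(-6 + 88) = -18*82 = -1476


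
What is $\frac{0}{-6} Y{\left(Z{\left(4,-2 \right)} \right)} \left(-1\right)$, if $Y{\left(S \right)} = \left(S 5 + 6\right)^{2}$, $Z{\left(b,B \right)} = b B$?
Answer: $0$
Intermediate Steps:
$Z{\left(b,B \right)} = B b$
$Y{\left(S \right)} = \left(6 + 5 S\right)^{2}$ ($Y{\left(S \right)} = \left(5 S + 6\right)^{2} = \left(6 + 5 S\right)^{2}$)
$\frac{0}{-6} Y{\left(Z{\left(4,-2 \right)} \right)} \left(-1\right) = \frac{0}{-6} \left(6 + 5 \left(\left(-2\right) 4\right)\right)^{2} \left(-1\right) = 0 \left(- \frac{1}{6}\right) \left(6 + 5 \left(-8\right)\right)^{2} \left(-1\right) = 0 \left(6 - 40\right)^{2} \left(-1\right) = 0 \left(-34\right)^{2} \left(-1\right) = 0 \cdot 1156 \left(-1\right) = 0 \left(-1\right) = 0$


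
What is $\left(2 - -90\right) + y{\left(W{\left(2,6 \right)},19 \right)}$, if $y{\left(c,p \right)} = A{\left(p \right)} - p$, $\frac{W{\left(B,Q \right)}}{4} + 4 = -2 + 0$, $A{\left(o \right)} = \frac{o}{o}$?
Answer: $74$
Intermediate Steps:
$A{\left(o \right)} = 1$
$W{\left(B,Q \right)} = -24$ ($W{\left(B,Q \right)} = -16 + 4 \left(-2 + 0\right) = -16 + 4 \left(-2\right) = -16 - 8 = -24$)
$y{\left(c,p \right)} = 1 - p$
$\left(2 - -90\right) + y{\left(W{\left(2,6 \right)},19 \right)} = \left(2 - -90\right) + \left(1 - 19\right) = \left(2 + 90\right) + \left(1 - 19\right) = 92 - 18 = 74$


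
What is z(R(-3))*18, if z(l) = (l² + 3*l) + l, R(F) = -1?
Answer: -54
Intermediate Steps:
z(l) = l² + 4*l
z(R(-3))*18 = -(4 - 1)*18 = -1*3*18 = -3*18 = -54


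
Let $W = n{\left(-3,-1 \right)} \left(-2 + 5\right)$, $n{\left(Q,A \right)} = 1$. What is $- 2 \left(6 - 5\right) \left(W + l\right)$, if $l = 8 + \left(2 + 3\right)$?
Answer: $-32$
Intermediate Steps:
$l = 13$ ($l = 8 + 5 = 13$)
$W = 3$ ($W = 1 \left(-2 + 5\right) = 1 \cdot 3 = 3$)
$- 2 \left(6 - 5\right) \left(W + l\right) = - 2 \left(6 - 5\right) \left(3 + 13\right) = \left(-2\right) 1 \cdot 16 = \left(-2\right) 16 = -32$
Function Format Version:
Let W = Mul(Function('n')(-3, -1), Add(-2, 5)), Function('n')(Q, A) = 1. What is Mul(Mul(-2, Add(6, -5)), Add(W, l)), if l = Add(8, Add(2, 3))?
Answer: -32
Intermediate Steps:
l = 13 (l = Add(8, 5) = 13)
W = 3 (W = Mul(1, Add(-2, 5)) = Mul(1, 3) = 3)
Mul(Mul(-2, Add(6, -5)), Add(W, l)) = Mul(Mul(-2, Add(6, -5)), Add(3, 13)) = Mul(Mul(-2, 1), 16) = Mul(-2, 16) = -32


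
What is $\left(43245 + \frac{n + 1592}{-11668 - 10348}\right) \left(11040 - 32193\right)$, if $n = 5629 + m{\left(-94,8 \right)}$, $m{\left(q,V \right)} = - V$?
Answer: $- \frac{20139236277171}{22016} \approx -9.1475 \cdot 10^{8}$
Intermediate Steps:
$n = 5621$ ($n = 5629 - 8 = 5621$)
$\left(43245 + \frac{n + 1592}{-11668 - 10348}\right) \left(11040 - 32193\right) = \left(43245 + \frac{5621 + 1592}{-11668 - 10348}\right) \left(11040 - 32193\right) = \left(43245 + \frac{7213}{-22016}\right) \left(-21153\right) = \left(43245 + 7213 \left(- \frac{1}{22016}\right)\right) \left(-21153\right) = \left(43245 - \frac{7213}{22016}\right) \left(-21153\right) = \frac{952074707}{22016} \left(-21153\right) = - \frac{20139236277171}{22016}$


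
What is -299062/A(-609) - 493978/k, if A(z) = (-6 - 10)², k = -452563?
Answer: -67608968769/57928064 ≈ -1167.1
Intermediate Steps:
A(z) = 256 (A(z) = (-16)² = 256)
-299062/A(-609) - 493978/k = -299062/256 - 493978/(-452563) = -299062*1/256 - 493978*(-1/452563) = -149531/128 + 493978/452563 = -67608968769/57928064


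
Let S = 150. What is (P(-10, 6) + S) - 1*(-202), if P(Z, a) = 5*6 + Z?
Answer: 372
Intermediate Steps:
P(Z, a) = 30 + Z
(P(-10, 6) + S) - 1*(-202) = ((30 - 10) + 150) - 1*(-202) = (20 + 150) + 202 = 170 + 202 = 372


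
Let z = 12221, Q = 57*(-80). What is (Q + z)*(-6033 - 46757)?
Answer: -404424190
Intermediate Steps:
Q = -4560
(Q + z)*(-6033 - 46757) = (-4560 + 12221)*(-6033 - 46757) = 7661*(-52790) = -404424190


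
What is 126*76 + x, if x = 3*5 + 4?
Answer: 9595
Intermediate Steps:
x = 19 (x = 15 + 4 = 19)
126*76 + x = 126*76 + 19 = 9576 + 19 = 9595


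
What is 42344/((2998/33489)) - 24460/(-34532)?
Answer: 6121057455749/12940867 ≈ 4.7300e+5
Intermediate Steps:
42344/((2998/33489)) - 24460/(-34532) = 42344/((2998*(1/33489))) - 24460*(-1/34532) = 42344/(2998/33489) + 6115/8633 = 42344*(33489/2998) + 6115/8633 = 709029108/1499 + 6115/8633 = 6121057455749/12940867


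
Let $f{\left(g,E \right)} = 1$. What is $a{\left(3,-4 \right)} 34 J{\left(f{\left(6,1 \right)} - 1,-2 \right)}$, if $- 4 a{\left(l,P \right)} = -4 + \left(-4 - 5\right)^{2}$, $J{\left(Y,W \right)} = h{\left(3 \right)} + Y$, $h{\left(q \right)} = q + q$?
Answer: $-3927$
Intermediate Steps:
$h{\left(q \right)} = 2 q$
$J{\left(Y,W \right)} = 6 + Y$ ($J{\left(Y,W \right)} = 2 \cdot 3 + Y = 6 + Y$)
$a{\left(l,P \right)} = - \frac{77}{4}$ ($a{\left(l,P \right)} = - \frac{-4 + \left(-4 - 5\right)^{2}}{4} = - \frac{-4 + \left(-9\right)^{2}}{4} = - \frac{-4 + 81}{4} = \left(- \frac{1}{4}\right) 77 = - \frac{77}{4}$)
$a{\left(3,-4 \right)} 34 J{\left(f{\left(6,1 \right)} - 1,-2 \right)} = \left(- \frac{77}{4}\right) 34 \left(6 + \left(1 - 1\right)\right) = - \frac{1309 \left(6 + 0\right)}{2} = \left(- \frac{1309}{2}\right) 6 = -3927$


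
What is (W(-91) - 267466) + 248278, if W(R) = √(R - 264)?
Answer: -19188 + I*√355 ≈ -19188.0 + 18.841*I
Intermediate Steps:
W(R) = √(-264 + R)
(W(-91) - 267466) + 248278 = (√(-264 - 91) - 267466) + 248278 = (√(-355) - 267466) + 248278 = (I*√355 - 267466) + 248278 = (-267466 + I*√355) + 248278 = -19188 + I*√355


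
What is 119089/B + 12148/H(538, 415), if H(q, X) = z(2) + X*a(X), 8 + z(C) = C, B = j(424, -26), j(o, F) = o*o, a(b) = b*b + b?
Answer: 4267193031357/6440079153472 ≈ 0.66260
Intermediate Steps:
a(b) = b + b² (a(b) = b² + b = b + b²)
j(o, F) = o²
B = 179776 (B = 424² = 179776)
z(C) = -8 + C
H(q, X) = -6 + X²*(1 + X) (H(q, X) = (-8 + 2) + X*(X*(1 + X)) = -6 + X²*(1 + X))
119089/B + 12148/H(538, 415) = 119089/179776 + 12148/(-6 + 415²*(1 + 415)) = 119089*(1/179776) + 12148/(-6 + 172225*416) = 119089/179776 + 12148/(-6 + 71645600) = 119089/179776 + 12148/71645594 = 119089/179776 + 12148*(1/71645594) = 119089/179776 + 6074/35822797 = 4267193031357/6440079153472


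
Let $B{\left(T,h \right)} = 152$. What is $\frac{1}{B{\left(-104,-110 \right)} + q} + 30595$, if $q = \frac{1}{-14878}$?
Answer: $\frac{69189230603}{2261455} \approx 30595.0$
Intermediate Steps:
$q = - \frac{1}{14878} \approx -6.7213 \cdot 10^{-5}$
$\frac{1}{B{\left(-104,-110 \right)} + q} + 30595 = \frac{1}{152 - \frac{1}{14878}} + 30595 = \frac{1}{\frac{2261455}{14878}} + 30595 = \frac{14878}{2261455} + 30595 = \frac{69189230603}{2261455}$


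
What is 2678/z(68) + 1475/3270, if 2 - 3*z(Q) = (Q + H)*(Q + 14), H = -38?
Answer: -2264563/803766 ≈ -2.8174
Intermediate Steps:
z(Q) = 2/3 - (-38 + Q)*(14 + Q)/3 (z(Q) = 2/3 - (Q - 38)*(Q + 14)/3 = 2/3 - (-38 + Q)*(14 + Q)/3)
2678/z(68) + 1475/3270 = 2678/(178 + 8*68 - 1/3*68**2) + 1475/3270 = 2678/(178 + 544 - 1/3*4624) + 1475*(1/3270) = 2678/(178 + 544 - 4624/3) + 295/654 = 2678/(-2458/3) + 295/654 = 2678*(-3/2458) + 295/654 = -4017/1229 + 295/654 = -2264563/803766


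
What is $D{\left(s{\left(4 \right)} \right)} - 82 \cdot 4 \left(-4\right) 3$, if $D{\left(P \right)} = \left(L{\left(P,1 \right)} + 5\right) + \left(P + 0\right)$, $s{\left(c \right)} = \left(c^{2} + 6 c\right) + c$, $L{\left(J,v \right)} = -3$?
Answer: $3982$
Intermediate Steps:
$s{\left(c \right)} = c^{2} + 7 c$
$D{\left(P \right)} = 2 + P$ ($D{\left(P \right)} = \left(-3 + 5\right) + \left(P + 0\right) = 2 + P$)
$D{\left(s{\left(4 \right)} \right)} - 82 \cdot 4 \left(-4\right) 3 = \left(2 + 4 \left(7 + 4\right)\right) - 82 \cdot 4 \left(-4\right) 3 = \left(2 + 4 \cdot 11\right) - 82 \left(\left(-16\right) 3\right) = \left(2 + 44\right) - -3936 = 46 + 3936 = 3982$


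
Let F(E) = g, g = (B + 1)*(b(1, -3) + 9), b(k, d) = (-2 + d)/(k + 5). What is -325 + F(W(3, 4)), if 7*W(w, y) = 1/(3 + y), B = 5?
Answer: -276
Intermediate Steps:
b(k, d) = (-2 + d)/(5 + k)
W(w, y) = 1/(7*(3 + y))
g = 49 (g = (5 + 1)*((-2 - 3)/(5 + 1) + 9) = 6*(-5/6 + 9) = 6*((⅙)*(-5) + 9) = 6*(-⅚ + 9) = 6*(49/6) = 49)
F(E) = 49
-325 + F(W(3, 4)) = -325 + 49 = -276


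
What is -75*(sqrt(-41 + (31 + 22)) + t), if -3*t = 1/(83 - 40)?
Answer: 25/43 - 150*sqrt(3) ≈ -259.23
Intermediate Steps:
t = -1/129 (t = -1/(3*(83 - 40)) = -1/3/43 = -1/3*1/43 = -1/129 ≈ -0.0077519)
-75*(sqrt(-41 + (31 + 22)) + t) = -75*(sqrt(-41 + (31 + 22)) - 1/129) = -75*(sqrt(-41 + 53) - 1/129) = -75*(sqrt(12) - 1/129) = -75*(2*sqrt(3) - 1/129) = -75*(-1/129 + 2*sqrt(3)) = 25/43 - 150*sqrt(3)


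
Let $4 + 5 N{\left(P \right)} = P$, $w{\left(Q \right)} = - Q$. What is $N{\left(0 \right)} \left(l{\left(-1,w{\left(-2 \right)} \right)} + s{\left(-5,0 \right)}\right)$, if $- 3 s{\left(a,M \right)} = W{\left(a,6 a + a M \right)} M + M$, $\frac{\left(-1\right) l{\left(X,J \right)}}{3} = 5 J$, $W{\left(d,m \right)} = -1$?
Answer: $24$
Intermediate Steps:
$N{\left(P \right)} = - \frac{4}{5} + \frac{P}{5}$
$l{\left(X,J \right)} = - 15 J$ ($l{\left(X,J \right)} = - 3 \cdot 5 J = - 15 J$)
$s{\left(a,M \right)} = 0$ ($s{\left(a,M \right)} = - \frac{- M + M}{3} = \left(- \frac{1}{3}\right) 0 = 0$)
$N{\left(0 \right)} \left(l{\left(-1,w{\left(-2 \right)} \right)} + s{\left(-5,0 \right)}\right) = \left(- \frac{4}{5} + \frac{1}{5} \cdot 0\right) \left(- 15 \left(\left(-1\right) \left(-2\right)\right) + 0\right) = \left(- \frac{4}{5} + 0\right) \left(\left(-15\right) 2 + 0\right) = - \frac{4 \left(-30 + 0\right)}{5} = \left(- \frac{4}{5}\right) \left(-30\right) = 24$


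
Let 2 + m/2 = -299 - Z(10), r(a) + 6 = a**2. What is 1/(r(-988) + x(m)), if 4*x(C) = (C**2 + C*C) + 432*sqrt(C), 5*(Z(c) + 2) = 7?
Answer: 120481075/139351348530294 - 750*I*sqrt(3755)/23225224755049 ≈ 8.6458e-7 - 1.9788e-9*I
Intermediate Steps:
Z(c) = -3/5 (Z(c) = -2 + (1/5)*7 = -2 + 7/5 = -3/5)
r(a) = -6 + a**2
m = -3004/5 (m = -4 + 2*(-299 - 1*(-3/5)) = -4 + 2*(-299 + 3/5) = -4 + 2*(-1492/5) = -4 - 2984/5 = -3004/5 ≈ -600.80)
x(C) = C**2/2 + 108*sqrt(C) (x(C) = ((C**2 + C*C) + 432*sqrt(C))/4 = ((C**2 + C**2) + 432*sqrt(C))/4 = (2*C**2 + 432*sqrt(C))/4 = C**2/2 + 108*sqrt(C))
1/(r(-988) + x(m)) = 1/((-6 + (-988)**2) + ((-3004/5)**2/2 + 108*sqrt(-3004/5))) = 1/((-6 + 976144) + ((1/2)*(9024016/25) + 108*(2*I*sqrt(3755)/5))) = 1/(976138 + (4512008/25 + 216*I*sqrt(3755)/5)) = 1/(28915458/25 + 216*I*sqrt(3755)/5)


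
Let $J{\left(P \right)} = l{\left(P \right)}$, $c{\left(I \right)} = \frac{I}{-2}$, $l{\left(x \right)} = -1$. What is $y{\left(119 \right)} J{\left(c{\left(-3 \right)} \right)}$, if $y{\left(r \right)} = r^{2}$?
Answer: $-14161$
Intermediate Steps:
$c{\left(I \right)} = - \frac{I}{2}$ ($c{\left(I \right)} = I \left(- \frac{1}{2}\right) = - \frac{I}{2}$)
$J{\left(P \right)} = -1$
$y{\left(119 \right)} J{\left(c{\left(-3 \right)} \right)} = 119^{2} \left(-1\right) = 14161 \left(-1\right) = -14161$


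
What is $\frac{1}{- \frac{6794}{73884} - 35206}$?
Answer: $- \frac{36942}{1300583449} \approx -2.8404 \cdot 10^{-5}$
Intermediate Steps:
$\frac{1}{- \frac{6794}{73884} - 35206} = \frac{1}{\left(-6794\right) \frac{1}{73884} - 35206} = \frac{1}{- \frac{3397}{36942} - 35206} = \frac{1}{- \frac{1300583449}{36942}} = - \frac{36942}{1300583449}$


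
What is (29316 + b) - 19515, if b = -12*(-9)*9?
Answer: 10773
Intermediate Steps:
b = 972 (b = 108*9 = 972)
(29316 + b) - 19515 = (29316 + 972) - 19515 = 30288 - 19515 = 10773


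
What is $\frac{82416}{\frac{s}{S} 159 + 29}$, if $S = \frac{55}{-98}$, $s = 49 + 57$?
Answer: $- \frac{4532880}{1650097} \approx -2.747$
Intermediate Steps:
$s = 106$
$S = - \frac{55}{98}$ ($S = 55 \left(- \frac{1}{98}\right) = - \frac{55}{98} \approx -0.56122$)
$\frac{82416}{\frac{s}{S} 159 + 29} = \frac{82416}{\frac{106}{- \frac{55}{98}} \cdot 159 + 29} = \frac{82416}{106 \left(- \frac{98}{55}\right) 159 + 29} = \frac{82416}{\left(- \frac{10388}{55}\right) 159 + 29} = \frac{82416}{- \frac{1651692}{55} + 29} = \frac{82416}{- \frac{1650097}{55}} = 82416 \left(- \frac{55}{1650097}\right) = - \frac{4532880}{1650097}$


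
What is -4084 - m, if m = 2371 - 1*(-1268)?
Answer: -7723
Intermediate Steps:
m = 3639 (m = 2371 + 1268 = 3639)
-4084 - m = -4084 - 1*3639 = -4084 - 3639 = -7723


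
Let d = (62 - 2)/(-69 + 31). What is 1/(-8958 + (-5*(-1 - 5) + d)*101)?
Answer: -19/115662 ≈ -0.00016427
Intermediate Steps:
d = -30/19 (d = 60/(-38) = 60*(-1/38) = -30/19 ≈ -1.5789)
1/(-8958 + (-5*(-1 - 5) + d)*101) = 1/(-8958 + (-5*(-1 - 5) - 30/19)*101) = 1/(-8958 + (-5*(-6) - 30/19)*101) = 1/(-8958 + (30 - 30/19)*101) = 1/(-8958 + (540/19)*101) = 1/(-8958 + 54540/19) = 1/(-115662/19) = -19/115662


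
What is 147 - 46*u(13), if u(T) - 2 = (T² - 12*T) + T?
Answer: -1141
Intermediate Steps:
u(T) = 2 + T² - 11*T (u(T) = 2 + ((T² - 12*T) + T) = 2 + (T² - 11*T) = 2 + T² - 11*T)
147 - 46*u(13) = 147 - 46*(2 + 13² - 11*13) = 147 - 46*(2 + 169 - 143) = 147 - 46*28 = 147 - 1288 = -1141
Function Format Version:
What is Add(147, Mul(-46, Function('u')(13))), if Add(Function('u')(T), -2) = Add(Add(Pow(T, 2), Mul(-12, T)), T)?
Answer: -1141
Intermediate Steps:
Function('u')(T) = Add(2, Pow(T, 2), Mul(-11, T)) (Function('u')(T) = Add(2, Add(Add(Pow(T, 2), Mul(-12, T)), T)) = Add(2, Add(Pow(T, 2), Mul(-11, T))) = Add(2, Pow(T, 2), Mul(-11, T)))
Add(147, Mul(-46, Function('u')(13))) = Add(147, Mul(-46, Add(2, Pow(13, 2), Mul(-11, 13)))) = Add(147, Mul(-46, Add(2, 169, -143))) = Add(147, Mul(-46, 28)) = Add(147, -1288) = -1141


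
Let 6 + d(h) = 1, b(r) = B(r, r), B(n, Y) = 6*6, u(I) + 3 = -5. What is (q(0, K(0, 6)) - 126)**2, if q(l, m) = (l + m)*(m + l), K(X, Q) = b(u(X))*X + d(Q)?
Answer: 10201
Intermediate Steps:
u(I) = -8 (u(I) = -3 - 5 = -8)
B(n, Y) = 36
b(r) = 36
d(h) = -5 (d(h) = -6 + 1 = -5)
K(X, Q) = -5 + 36*X (K(X, Q) = 36*X - 5 = -5 + 36*X)
q(l, m) = (l + m)**2 (q(l, m) = (l + m)*(l + m) = (l + m)**2)
(q(0, K(0, 6)) - 126)**2 = ((0 + (-5 + 36*0))**2 - 126)**2 = ((0 + (-5 + 0))**2 - 126)**2 = ((0 - 5)**2 - 126)**2 = ((-5)**2 - 126)**2 = (25 - 126)**2 = (-101)**2 = 10201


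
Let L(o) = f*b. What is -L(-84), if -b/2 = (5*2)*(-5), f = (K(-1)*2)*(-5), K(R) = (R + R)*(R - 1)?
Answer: 4000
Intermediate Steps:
K(R) = 2*R*(-1 + R) (K(R) = (2*R)*(-1 + R) = 2*R*(-1 + R))
f = -40 (f = ((2*(-1)*(-1 - 1))*2)*(-5) = ((2*(-1)*(-2))*2)*(-5) = (4*2)*(-5) = 8*(-5) = -40)
b = 100 (b = -2*5*2*(-5) = -20*(-5) = -2*(-50) = 100)
L(o) = -4000 (L(o) = -40*100 = -4000)
-L(-84) = -1*(-4000) = 4000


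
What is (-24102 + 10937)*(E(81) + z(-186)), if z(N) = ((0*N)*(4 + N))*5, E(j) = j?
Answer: -1066365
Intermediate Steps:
z(N) = 0 (z(N) = (0*(4 + N))*5 = 0*5 = 0)
(-24102 + 10937)*(E(81) + z(-186)) = (-24102 + 10937)*(81 + 0) = -13165*81 = -1066365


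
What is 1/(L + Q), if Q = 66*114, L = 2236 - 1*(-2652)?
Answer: 1/12412 ≈ 8.0567e-5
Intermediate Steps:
L = 4888 (L = 2236 + 2652 = 4888)
Q = 7524
1/(L + Q) = 1/(4888 + 7524) = 1/12412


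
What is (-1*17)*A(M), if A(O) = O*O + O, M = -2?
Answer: -34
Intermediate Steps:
A(O) = O + O² (A(O) = O² + O = O + O²)
(-1*17)*A(M) = (-1*17)*(-2*(1 - 2)) = -(-34)*(-1) = -17*2 = -34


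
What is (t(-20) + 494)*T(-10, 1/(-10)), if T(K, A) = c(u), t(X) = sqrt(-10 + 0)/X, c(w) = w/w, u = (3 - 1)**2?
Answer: 494 - I*sqrt(10)/20 ≈ 494.0 - 0.15811*I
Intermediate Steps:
u = 4 (u = 2**2 = 4)
c(w) = 1
t(X) = I*sqrt(10)/X (t(X) = sqrt(-10)/X = (I*sqrt(10))/X = I*sqrt(10)/X)
T(K, A) = 1
(t(-20) + 494)*T(-10, 1/(-10)) = (I*sqrt(10)/(-20) + 494)*1 = (I*sqrt(10)*(-1/20) + 494)*1 = (-I*sqrt(10)/20 + 494)*1 = (494 - I*sqrt(10)/20)*1 = 494 - I*sqrt(10)/20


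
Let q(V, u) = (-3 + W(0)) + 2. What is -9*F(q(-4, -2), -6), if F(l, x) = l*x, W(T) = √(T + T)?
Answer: -54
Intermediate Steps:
W(T) = √2*√T (W(T) = √(2*T) = √2*√T)
q(V, u) = -1 (q(V, u) = (-3 + √2*√0) + 2 = (-3 + √2*0) + 2 = (-3 + 0) + 2 = -3 + 2 = -1)
-9*F(q(-4, -2), -6) = -(-9)*(-6) = -9*6 = -54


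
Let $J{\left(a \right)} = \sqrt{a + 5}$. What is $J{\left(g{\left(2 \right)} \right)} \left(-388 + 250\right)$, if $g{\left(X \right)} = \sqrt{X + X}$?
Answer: $- 138 \sqrt{7} \approx -365.11$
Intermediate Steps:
$g{\left(X \right)} = \sqrt{2} \sqrt{X}$ ($g{\left(X \right)} = \sqrt{2 X} = \sqrt{2} \sqrt{X}$)
$J{\left(a \right)} = \sqrt{5 + a}$
$J{\left(g{\left(2 \right)} \right)} \left(-388 + 250\right) = \sqrt{5 + \sqrt{2} \sqrt{2}} \left(-388 + 250\right) = \sqrt{5 + 2} \left(-138\right) = \sqrt{7} \left(-138\right) = - 138 \sqrt{7}$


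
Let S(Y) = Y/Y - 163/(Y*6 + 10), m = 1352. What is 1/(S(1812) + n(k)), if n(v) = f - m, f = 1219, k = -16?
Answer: -10882/1436587 ≈ -0.0075749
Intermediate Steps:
S(Y) = 1 - 163/(10 + 6*Y) (S(Y) = 1 - 163/(6*Y + 10) = 1 - 163/(10 + 6*Y))
n(v) = -133 (n(v) = 1219 - 1*1352 = 1219 - 1352 = -133)
1/(S(1812) + n(k)) = 1/(3*(-51 + 2*1812)/(2*(5 + 3*1812)) - 133) = 1/(3*(-51 + 3624)/(2*(5 + 5436)) - 133) = 1/((3/2)*3573/5441 - 133) = 1/((3/2)*(1/5441)*3573 - 133) = 1/(10719/10882 - 133) = 1/(-1436587/10882) = -10882/1436587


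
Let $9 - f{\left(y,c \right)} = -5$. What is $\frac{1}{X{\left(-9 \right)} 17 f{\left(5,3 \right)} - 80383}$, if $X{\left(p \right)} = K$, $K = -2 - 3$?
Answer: $- \frac{1}{81573} \approx -1.2259 \cdot 10^{-5}$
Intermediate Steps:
$f{\left(y,c \right)} = 14$ ($f{\left(y,c \right)} = 9 - -5 = 9 + 5 = 14$)
$K = -5$ ($K = -2 - 3 = -5$)
$X{\left(p \right)} = -5$
$\frac{1}{X{\left(-9 \right)} 17 f{\left(5,3 \right)} - 80383} = \frac{1}{\left(-5\right) 17 \cdot 14 - 80383} = \frac{1}{\left(-85\right) 14 - 80383} = \frac{1}{-1190 - 80383} = \frac{1}{-81573} = - \frac{1}{81573}$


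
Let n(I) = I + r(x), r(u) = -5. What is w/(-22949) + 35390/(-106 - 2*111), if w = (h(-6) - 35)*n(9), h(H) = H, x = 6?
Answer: -406055659/3763636 ≈ -107.89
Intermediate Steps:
n(I) = -5 + I (n(I) = I - 5 = -5 + I)
w = -164 (w = (-6 - 35)*(-5 + 9) = -41*4 = -164)
w/(-22949) + 35390/(-106 - 2*111) = -164/(-22949) + 35390/(-106 - 2*111) = -164*(-1/22949) + 35390/(-106 - 222) = 164/22949 + 35390/(-328) = 164/22949 + 35390*(-1/328) = 164/22949 - 17695/164 = -406055659/3763636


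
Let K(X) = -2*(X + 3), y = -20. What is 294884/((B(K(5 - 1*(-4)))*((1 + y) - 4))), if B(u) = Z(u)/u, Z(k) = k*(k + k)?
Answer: 73721/276 ≈ 267.10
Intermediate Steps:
Z(k) = 2*k**2 (Z(k) = k*(2*k) = 2*k**2)
K(X) = -6 - 2*X (K(X) = -2*(3 + X) = -6 - 2*X)
B(u) = 2*u (B(u) = (2*u**2)/u = 2*u)
294884/((B(K(5 - 1*(-4)))*((1 + y) - 4))) = 294884/(((2*(-6 - 2*(5 - 1*(-4))))*((1 - 20) - 4))) = 294884/(((2*(-6 - 2*(5 + 4)))*(-19 - 4))) = 294884/(((2*(-6 - 2*9))*(-23))) = 294884/(((2*(-6 - 18))*(-23))) = 294884/(((2*(-24))*(-23))) = 294884/((-48*(-23))) = 294884/1104 = 294884*(1/1104) = 73721/276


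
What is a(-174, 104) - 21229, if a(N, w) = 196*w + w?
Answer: -741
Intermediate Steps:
a(N, w) = 197*w
a(-174, 104) - 21229 = 197*104 - 21229 = 20488 - 21229 = -741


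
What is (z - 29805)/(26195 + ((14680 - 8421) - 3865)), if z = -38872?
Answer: -68677/28589 ≈ -2.4022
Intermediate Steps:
(z - 29805)/(26195 + ((14680 - 8421) - 3865)) = (-38872 - 29805)/(26195 + ((14680 - 8421) - 3865)) = -68677/(26195 + (6259 - 3865)) = -68677/(26195 + 2394) = -68677/28589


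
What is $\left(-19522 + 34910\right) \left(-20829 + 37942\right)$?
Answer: $263334844$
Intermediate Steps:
$\left(-19522 + 34910\right) \left(-20829 + 37942\right) = 15388 \cdot 17113 = 263334844$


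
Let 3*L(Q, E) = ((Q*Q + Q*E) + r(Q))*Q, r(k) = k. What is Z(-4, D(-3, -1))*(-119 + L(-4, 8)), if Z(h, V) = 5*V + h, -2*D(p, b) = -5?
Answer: -4709/6 ≈ -784.83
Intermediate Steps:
D(p, b) = 5/2 (D(p, b) = -½*(-5) = 5/2)
Z(h, V) = h + 5*V
L(Q, E) = Q*(Q + Q² + E*Q)/3 (L(Q, E) = (((Q*Q + Q*E) + Q)*Q)/3 = (((Q² + E*Q) + Q)*Q)/3 = ((Q + Q² + E*Q)*Q)/3 = (Q*(Q + Q² + E*Q))/3 = Q*(Q + Q² + E*Q)/3)
Z(-4, D(-3, -1))*(-119 + L(-4, 8)) = (-4 + 5*(5/2))*(-119 + (⅓)*(-4)²*(1 + 8 - 4)) = (-4 + 25/2)*(-119 + (⅓)*16*5) = 17*(-119 + 80/3)/2 = (17/2)*(-277/3) = -4709/6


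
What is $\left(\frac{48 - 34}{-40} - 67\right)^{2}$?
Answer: $\frac{1814409}{400} \approx 4536.0$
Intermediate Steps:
$\left(\frac{48 - 34}{-40} - 67\right)^{2} = \left(\left(48 - 34\right) \left(- \frac{1}{40}\right) - 67\right)^{2} = \left(14 \left(- \frac{1}{40}\right) - 67\right)^{2} = \left(- \frac{7}{20} - 67\right)^{2} = \left(- \frac{1347}{20}\right)^{2} = \frac{1814409}{400}$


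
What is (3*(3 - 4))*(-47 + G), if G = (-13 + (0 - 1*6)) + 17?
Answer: 147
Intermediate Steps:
G = -2 (G = (-13 + (0 - 6)) + 17 = (-13 - 6) + 17 = -19 + 17 = -2)
(3*(3 - 4))*(-47 + G) = (3*(3 - 4))*(-47 - 2) = (3*(-1))*(-49) = -3*(-49) = 147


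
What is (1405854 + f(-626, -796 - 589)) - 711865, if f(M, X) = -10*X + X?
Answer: 706454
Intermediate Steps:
f(M, X) = -9*X
(1405854 + f(-626, -796 - 589)) - 711865 = (1405854 - 9*(-796 - 589)) - 711865 = (1405854 - 9*(-1385)) - 711865 = (1405854 + 12465) - 711865 = 1418319 - 711865 = 706454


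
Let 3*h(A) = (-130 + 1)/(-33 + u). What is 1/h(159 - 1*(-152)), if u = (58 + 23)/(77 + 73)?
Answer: 1623/2150 ≈ 0.75488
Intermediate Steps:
u = 27/50 (u = 81/150 = 81*(1/150) = 27/50 ≈ 0.54000)
h(A) = 2150/1623 (h(A) = ((-130 + 1)/(-33 + 27/50))/3 = (-129/(-1623/50))/3 = (-129*(-50/1623))/3 = (1/3)*(2150/541) = 2150/1623)
1/h(159 - 1*(-152)) = 1/(2150/1623) = 1623/2150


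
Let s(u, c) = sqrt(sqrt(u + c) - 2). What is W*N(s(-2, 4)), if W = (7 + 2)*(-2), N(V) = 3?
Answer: -54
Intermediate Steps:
s(u, c) = sqrt(-2 + sqrt(c + u)) (s(u, c) = sqrt(sqrt(c + u) - 2) = sqrt(-2 + sqrt(c + u)))
W = -18 (W = 9*(-2) = -18)
W*N(s(-2, 4)) = -18*3 = -54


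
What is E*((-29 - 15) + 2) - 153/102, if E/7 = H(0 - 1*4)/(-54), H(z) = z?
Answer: -419/18 ≈ -23.278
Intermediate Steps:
E = 14/27 (E = 7*((0 - 1*4)/(-54)) = 7*((0 - 4)*(-1/54)) = 7*(-4*(-1/54)) = 7*(2/27) = 14/27 ≈ 0.51852)
E*((-29 - 15) + 2) - 153/102 = 14*((-29 - 15) + 2)/27 - 153/102 = 14*(-44 + 2)/27 - 153*1/102 = (14/27)*(-42) - 3/2 = -196/9 - 3/2 = -419/18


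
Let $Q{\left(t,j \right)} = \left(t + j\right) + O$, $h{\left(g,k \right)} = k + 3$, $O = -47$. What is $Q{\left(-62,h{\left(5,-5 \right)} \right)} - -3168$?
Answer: $3057$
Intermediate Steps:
$h{\left(g,k \right)} = 3 + k$
$Q{\left(t,j \right)} = -47 + j + t$ ($Q{\left(t,j \right)} = \left(t + j\right) - 47 = \left(j + t\right) - 47 = -47 + j + t$)
$Q{\left(-62,h{\left(5,-5 \right)} \right)} - -3168 = \left(-47 + \left(3 - 5\right) - 62\right) - -3168 = \left(-47 - 2 - 62\right) + 3168 = -111 + 3168 = 3057$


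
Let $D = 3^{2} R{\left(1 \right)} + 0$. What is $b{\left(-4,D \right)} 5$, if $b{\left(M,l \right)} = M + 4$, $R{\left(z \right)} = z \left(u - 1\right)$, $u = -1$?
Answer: $0$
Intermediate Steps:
$R{\left(z \right)} = - 2 z$ ($R{\left(z \right)} = z \left(-1 - 1\right) = z \left(-2\right) = - 2 z$)
$D = -18$ ($D = 3^{2} \left(\left(-2\right) 1\right) + 0 = 9 \left(-2\right) + 0 = -18 + 0 = -18$)
$b{\left(M,l \right)} = 4 + M$
$b{\left(-4,D \right)} 5 = \left(4 - 4\right) 5 = 0 \cdot 5 = 0$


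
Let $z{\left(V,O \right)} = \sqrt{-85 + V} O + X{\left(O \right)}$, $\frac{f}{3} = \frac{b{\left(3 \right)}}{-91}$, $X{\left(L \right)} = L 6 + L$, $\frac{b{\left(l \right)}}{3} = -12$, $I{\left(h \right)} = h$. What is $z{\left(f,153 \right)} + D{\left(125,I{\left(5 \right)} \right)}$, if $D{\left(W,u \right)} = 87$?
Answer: $1158 + \frac{153 i \sqrt{694057}}{91} \approx 1158.0 + 1400.7 i$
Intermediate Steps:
$b{\left(l \right)} = -36$ ($b{\left(l \right)} = 3 \left(-12\right) = -36$)
$X{\left(L \right)} = 7 L$ ($X{\left(L \right)} = 6 L + L = 7 L$)
$f = \frac{108}{91}$ ($f = 3 \left(- \frac{36}{-91}\right) = 3 \left(\left(-36\right) \left(- \frac{1}{91}\right)\right) = 3 \cdot \frac{36}{91} = \frac{108}{91} \approx 1.1868$)
$z{\left(V,O \right)} = 7 O + O \sqrt{-85 + V}$ ($z{\left(V,O \right)} = \sqrt{-85 + V} O + 7 O = O \sqrt{-85 + V} + 7 O = 7 O + O \sqrt{-85 + V}$)
$z{\left(f,153 \right)} + D{\left(125,I{\left(5 \right)} \right)} = 153 \left(7 + \sqrt{-85 + \frac{108}{91}}\right) + 87 = 153 \left(7 + \sqrt{- \frac{7627}{91}}\right) + 87 = 153 \left(7 + \frac{i \sqrt{694057}}{91}\right) + 87 = \left(1071 + \frac{153 i \sqrt{694057}}{91}\right) + 87 = 1158 + \frac{153 i \sqrt{694057}}{91}$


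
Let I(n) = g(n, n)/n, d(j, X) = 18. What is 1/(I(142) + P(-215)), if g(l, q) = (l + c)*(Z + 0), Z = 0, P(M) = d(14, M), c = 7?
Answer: 1/18 ≈ 0.055556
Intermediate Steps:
P(M) = 18
g(l, q) = 0 (g(l, q) = (l + 7)*(0 + 0) = (7 + l)*0 = 0)
I(n) = 0 (I(n) = 0/n = 0)
1/(I(142) + P(-215)) = 1/(0 + 18) = 1/18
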